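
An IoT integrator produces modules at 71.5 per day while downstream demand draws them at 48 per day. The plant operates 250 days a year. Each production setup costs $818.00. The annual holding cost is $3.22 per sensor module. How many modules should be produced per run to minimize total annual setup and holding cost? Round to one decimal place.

Q* ≈ 4,307.0 modules

Annual demand D = 48 × 250 = 12,000.
Production build-up factor (1 − d/p) = 1 − 48/71.5 = 0.3287.
Q* = √(2DS / (H(1 − d/p))) = √(2 × 12,000 × 818 / (3.22 × 0.3287)).
= √(19,632,000 / 1.0583) ≈ 4306.986.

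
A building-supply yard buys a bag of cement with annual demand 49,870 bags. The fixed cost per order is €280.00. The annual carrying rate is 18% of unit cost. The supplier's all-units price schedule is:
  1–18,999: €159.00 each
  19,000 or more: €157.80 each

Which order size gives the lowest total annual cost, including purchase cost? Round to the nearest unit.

Q* ≈ 988 bags

Holding cost per unit per year at price C is H = 0.18·C.
Candidates are each tier's EOQ (if it falls in that tier) and each price-break quantity.
EOQ at €159.00 = 987.8 (feasible in tier 1): TC = 49,870×€159.00 + (49,870/987.8)×280 + (987.8/2)×0.18×€159.00 = €7,957,601.48.
EOQ at €157.80 = 991.6 < 19000, so use break Q=19000: TC = 49,870×€157.80 + (49,870/19000.0)×280 + (19000.0/2)×0.18×€157.80 = €8,140,058.93.
Lowest total cost is €7,957,601.48 at Q = 987.8.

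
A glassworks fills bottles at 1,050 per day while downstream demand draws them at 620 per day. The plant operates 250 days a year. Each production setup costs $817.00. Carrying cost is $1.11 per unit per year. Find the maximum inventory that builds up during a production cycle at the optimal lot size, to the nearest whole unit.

I_max ≈ 9,667 bottles

Annual demand D = 620 × 250 = 155,000.
Production build-up factor (1 − d/p) = 1 − 620/1,050 = 0.4095.
Q* = √(2DS / (H(1 − d/p))) = √(2 × 155,000 × 817 / (1.11 × 0.4095)).
= √(253,270,000 / 0.4546) ≈ 23604.283.
Maximum inventory = Q*(1 − d/p) = 23604.283 × 0.4095 ≈ 9666.516.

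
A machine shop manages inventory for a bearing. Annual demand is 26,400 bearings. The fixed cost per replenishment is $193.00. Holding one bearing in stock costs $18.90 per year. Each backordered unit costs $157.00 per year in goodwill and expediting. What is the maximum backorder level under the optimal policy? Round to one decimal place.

With planned backorders, Q* = √(2DS/H) · √((H+B)/B).
√(2DS/H) = √(2 × 26,400 × 193 / 18.9) = 734.285.
√((H+B)/B) = √((18.9+157)/157) = 1.0585.
Q* ≈ 777.227.
S* = Q* · H/(H+B) = 777.227 × 18.9/175.9 ≈ 83.511.

S* ≈ 83.5 bearings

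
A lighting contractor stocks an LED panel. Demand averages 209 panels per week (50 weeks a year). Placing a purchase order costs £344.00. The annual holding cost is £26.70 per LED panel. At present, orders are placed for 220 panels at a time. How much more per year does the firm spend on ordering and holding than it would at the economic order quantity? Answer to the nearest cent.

Extra cost ≈ £5,421.95 per year

Annual demand D = 209 × 50 = 10,450.
EOQ = √(2DS/H) = √(2 × 10,450 × 344 / 26.7) ≈ 518.92.
Cost at Q* = (D/Q*)S + (Q*/2)H = √(2DSH) ≈ £13,855.05.
Cost at Q = 220: (10,450/220)×344 + (220/2)×26.7 = £16,340.00 + £2,937.00 = £19,277.00.
Excess = £19,277.00 − £13,855.05 = £5,421.95.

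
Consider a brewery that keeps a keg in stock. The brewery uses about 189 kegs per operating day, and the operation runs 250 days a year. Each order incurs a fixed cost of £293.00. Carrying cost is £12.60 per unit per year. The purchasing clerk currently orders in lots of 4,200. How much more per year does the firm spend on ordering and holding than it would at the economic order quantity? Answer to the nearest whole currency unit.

Extra cost ≈ £11,078 per year

Annual demand D = 189 × 250 = 47,250.
EOQ = √(2DS/H) = √(2 × 47,250 × 293 / 12.6) ≈ 1482.40.
Cost at Q* = (D/Q*)S + (Q*/2)H = √(2DSH) ≈ £18,678.20.
Cost at Q = 4,200: (47,250/4,200)×293 + (4,200/2)×12.6 = £3,296.25 + £26,460.00 = £29,756.25.
Excess = £29,756.25 − £18,678.20 = £11,078.05.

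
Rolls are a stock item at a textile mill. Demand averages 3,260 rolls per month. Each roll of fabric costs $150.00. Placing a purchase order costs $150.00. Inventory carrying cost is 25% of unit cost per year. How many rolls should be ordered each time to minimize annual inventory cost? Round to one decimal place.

Q* ≈ 559.4 rolls

Annual demand D = 3,260 × 12 = 39,120.
Holding cost H = 0.25 × $150.00 = $37.5000 per unit per year.
EOQ = √(2DS / H) = √(2 × 39,120 × 150 / 37.5).
= √(11,736,000 / 37.5) = √312,960 ≈ 559.428.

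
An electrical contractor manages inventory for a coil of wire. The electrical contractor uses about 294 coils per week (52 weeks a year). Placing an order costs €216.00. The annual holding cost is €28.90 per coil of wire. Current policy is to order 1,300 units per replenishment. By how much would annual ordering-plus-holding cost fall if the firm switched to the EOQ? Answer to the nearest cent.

Extra cost ≈ €7,509.68 per year

Annual demand D = 294 × 52 = 15,288.
EOQ = √(2DS/H) = √(2 × 15,288 × 216 / 28.9) ≈ 478.04.
Cost at Q* = (D/Q*)S + (Q*/2)H = √(2DSH) ≈ €13,815.48.
Cost at Q = 1,300: (15,288/1,300)×216 + (1,300/2)×28.9 = €2,540.16 + €18,785.00 = €21,325.16.
Excess = €21,325.16 − €13,815.48 = €7,509.68.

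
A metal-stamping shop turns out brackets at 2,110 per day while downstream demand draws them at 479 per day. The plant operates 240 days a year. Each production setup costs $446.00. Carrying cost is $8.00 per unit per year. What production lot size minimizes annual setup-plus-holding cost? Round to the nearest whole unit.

Annual demand D = 479 × 240 = 114,960.
Production build-up factor (1 − d/p) = 1 − 479/2,110 = 0.7730.
Q* = √(2DS / (H(1 − d/p))) = √(2 × 114,960 × 446 / (8 × 0.7730)).
= √(102,544,320 / 6.1839) ≈ 4072.162.

Q* ≈ 4,072 brackets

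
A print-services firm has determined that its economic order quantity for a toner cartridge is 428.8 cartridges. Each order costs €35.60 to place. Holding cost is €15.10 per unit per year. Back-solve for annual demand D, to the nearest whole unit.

D ≈ 38,995 cartridges per year

The basic EOQ model gives Q* = √(2DS/H); rearrange for the unknown.
From Q* = √(2DS/H): D = Q*²H / (2S) = 428.8² × 15.1 / (2 × 35.6) = 38994.783.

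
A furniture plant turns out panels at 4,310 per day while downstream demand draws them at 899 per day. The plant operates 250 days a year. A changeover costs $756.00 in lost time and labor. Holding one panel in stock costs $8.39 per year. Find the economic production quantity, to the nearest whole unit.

Q* ≈ 7,154 panels

Annual demand D = 899 × 250 = 224,750.
Production build-up factor (1 − d/p) = 1 − 899/4,310 = 0.7914.
Q* = √(2DS / (H(1 − d/p))) = √(2 × 224,750 × 756 / (8.39 × 0.7914)).
= √(339,822,000 / 6.64) ≈ 7153.895.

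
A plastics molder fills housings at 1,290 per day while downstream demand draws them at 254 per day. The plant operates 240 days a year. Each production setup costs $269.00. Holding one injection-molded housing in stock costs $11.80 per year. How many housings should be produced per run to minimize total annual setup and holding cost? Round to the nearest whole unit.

Annual demand D = 254 × 240 = 60,960.
Production build-up factor (1 − d/p) = 1 − 254/1,290 = 0.8031.
Q* = √(2DS / (H(1 − d/p))) = √(2 × 60,960 × 269 / (11.8 × 0.8031)).
= √(32,796,480 / 9.4766) ≈ 1860.320.

Q* ≈ 1,860 housings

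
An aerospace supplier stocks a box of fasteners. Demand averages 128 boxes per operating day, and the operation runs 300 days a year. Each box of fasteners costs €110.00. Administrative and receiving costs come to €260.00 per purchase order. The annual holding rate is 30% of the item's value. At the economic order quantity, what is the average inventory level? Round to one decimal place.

Average inventory ≈ 388.9 boxes

Annual demand D = 128 × 300 = 38,400.
Holding cost H = 0.30 × €110.00 = €33.0000 per unit per year.
EOQ = √(2DS/H) = √(2 × 38,400 × 260 / 33) ≈ 777.88.
Average inventory = Q*/2 ≈ 777.88 / 2 = 388.938.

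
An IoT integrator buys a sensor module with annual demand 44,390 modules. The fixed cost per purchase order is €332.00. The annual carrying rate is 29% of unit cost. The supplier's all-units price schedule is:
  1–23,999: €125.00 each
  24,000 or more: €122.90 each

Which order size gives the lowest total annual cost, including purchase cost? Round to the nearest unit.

Holding cost per unit per year at price C is H = 0.29·C.
For each price level, check whether its EOQ is feasible; otherwise the best quantity at that price is the breakpoint.
EOQ at €125.00 = 901.7 (feasible in tier 1): TC = 44,390×€125.00 + (44,390/901.7)×332 + (901.7/2)×0.29×€125.00 = €5,581,437.42.
EOQ at €122.90 = 909.4 < 24000, so use break Q=24000: TC = 44,390×€122.90 + (44,390/24000.0)×332 + (24000.0/2)×0.29×€122.90 = €5,883,837.06.
Lowest total cost is €5,581,437.42 at Q = 901.7.

Q* ≈ 902 modules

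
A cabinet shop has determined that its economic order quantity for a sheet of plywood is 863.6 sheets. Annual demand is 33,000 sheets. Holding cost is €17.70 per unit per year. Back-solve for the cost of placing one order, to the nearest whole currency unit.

Squaring Q* = √(2DS/H) gives Q*² = 2DS/H.
From Q* = √(2DS/H): S = Q*²H / (2D) = 863.6² × 17.7 / (2 × 33,000) = 200.0113.

S ≈ €200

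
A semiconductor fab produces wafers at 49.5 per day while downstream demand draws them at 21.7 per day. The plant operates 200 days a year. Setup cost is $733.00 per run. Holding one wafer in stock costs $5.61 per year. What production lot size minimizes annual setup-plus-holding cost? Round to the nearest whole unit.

Annual demand D = 21.7 × 200 = 4,340.
Production build-up factor (1 − d/p) = 1 − 21.7/49.5 = 0.5616.
Q* = √(2DS / (H(1 − d/p))) = √(2 × 4,340 × 733 / (5.61 × 0.5616)).
= √(6,362,440 / 3.1507) ≈ 1421.054.

Q* ≈ 1,421 wafers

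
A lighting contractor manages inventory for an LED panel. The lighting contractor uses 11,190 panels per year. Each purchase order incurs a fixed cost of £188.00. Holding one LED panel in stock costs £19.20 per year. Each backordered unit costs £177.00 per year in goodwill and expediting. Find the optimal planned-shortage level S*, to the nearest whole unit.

S* ≈ 48 panels

With planned backorders, Q* = √(2DS/H) · √((H+B)/B).
√(2DS/H) = √(2 × 11,190 × 188 / 19.2) = 468.121.
√((H+B)/B) = √((19.2+177)/177) = 1.0528.
Q* ≈ 492.857.
S* = Q* · H/(H+B) = 492.857 × 19.2/196.2 ≈ 48.231.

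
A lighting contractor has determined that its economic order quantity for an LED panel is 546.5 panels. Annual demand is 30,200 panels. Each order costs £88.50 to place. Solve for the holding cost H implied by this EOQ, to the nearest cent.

Squaring Q* = √(2DS/H) gives Q*² = 2DS/H.
From Q* = √(2DS/H): H = 2DS / Q*² = 2 × 30,200 × 88.5 / 546.5² = 17.8978.

H ≈ £17.90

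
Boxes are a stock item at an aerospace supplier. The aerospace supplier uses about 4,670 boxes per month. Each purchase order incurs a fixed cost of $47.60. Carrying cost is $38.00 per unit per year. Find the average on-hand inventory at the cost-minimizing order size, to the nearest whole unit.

Annual demand D = 4,670 × 12 = 56,040.
Q* = √(2DS/H) = √(2 × 56,040 × 47.6 / 38) ≈ 374.69.
Average inventory = Q*/2 ≈ 374.69 / 2 = 187.347.

Average inventory ≈ 187 boxes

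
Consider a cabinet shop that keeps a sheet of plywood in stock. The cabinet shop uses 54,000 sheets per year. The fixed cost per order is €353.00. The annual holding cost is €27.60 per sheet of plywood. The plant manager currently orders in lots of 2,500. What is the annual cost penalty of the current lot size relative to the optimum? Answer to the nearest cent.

EOQ = √(2DS/H) = √(2 × 54,000 × 353 / 27.6) ≈ 1175.29.
Cost at Q* = (D/Q*)S + (Q*/2)H = √(2DSH) ≈ €32,437.98.
Cost at Q = 2,500: (54,000/2,500)×353 + (2,500/2)×27.6 = €7,624.80 + €34,500.00 = €42,124.80.
Excess = €42,124.80 − €32,437.98 = €9,686.82.

Extra cost ≈ €9,686.82 per year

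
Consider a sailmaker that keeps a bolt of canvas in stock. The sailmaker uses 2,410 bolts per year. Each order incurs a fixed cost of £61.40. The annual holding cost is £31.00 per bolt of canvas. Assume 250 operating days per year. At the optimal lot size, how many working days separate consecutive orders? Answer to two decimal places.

Q* = √(2DS/H) = √(2 × 2,410 × 61.4 / 31) ≈ 97.71.
Cycle time = Q*/D × 250 = 97.71 / 2,410 × 250 ≈ 10.136 days.

T ≈ 10.14 days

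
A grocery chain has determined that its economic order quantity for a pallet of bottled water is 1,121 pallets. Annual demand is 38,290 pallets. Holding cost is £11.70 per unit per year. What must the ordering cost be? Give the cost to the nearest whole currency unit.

S ≈ £192

Squaring Q* = √(2DS/H) gives Q*² = 2DS/H.
From Q* = √(2DS/H): S = Q*²H / (2D) = 1,121² × 11.7 / (2 × 38,290) = 191.9914.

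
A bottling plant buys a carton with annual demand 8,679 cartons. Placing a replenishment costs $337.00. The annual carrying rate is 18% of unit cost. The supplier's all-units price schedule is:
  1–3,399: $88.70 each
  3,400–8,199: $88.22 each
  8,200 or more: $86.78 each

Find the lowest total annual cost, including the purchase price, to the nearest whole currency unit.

TC* ≈ $779,491

Holding cost per unit per year at price C is H = 0.18·C.
Evaluate total cost at each tier's feasible EOQ or, if the EOQ is below the tier, at the tier's minimum quantity.
EOQ at $88.70 = 605.3 (feasible in tier 1): TC = 8,679×$88.70 + (8,679/605.3)×337 + (605.3/2)×0.18×$88.70 = $779,491.43.
EOQ at $88.22 = 606.9 < 3400, so use break Q=3400: TC = 8,679×$88.22 + (8,679/3400.0)×337 + (3400.0/2)×0.18×$88.22 = $793,516.94.
EOQ at $86.78 = 612.0 < 8200, so use break Q=8200: TC = 8,679×$86.78 + (8,679/8200.0)×337 + (8200.0/2)×0.18×$86.78 = $817,563.95.
Lowest total cost among the candidates is at Q = 605.3.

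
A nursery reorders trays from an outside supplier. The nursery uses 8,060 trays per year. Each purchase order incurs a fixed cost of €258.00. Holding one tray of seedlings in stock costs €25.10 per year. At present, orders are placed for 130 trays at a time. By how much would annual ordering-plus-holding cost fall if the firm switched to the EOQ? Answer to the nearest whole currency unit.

Extra cost ≈ €7,410 per year

EOQ = √(2DS/H) = √(2 × 8,060 × 258 / 25.1) ≈ 407.06.
Cost at Q* = (D/Q*)S + (Q*/2)H = √(2DSH) ≈ €10,217.14.
Cost at Q = 130: (8,060/130)×258 + (130/2)×25.1 = €15,996.00 + €1,631.50 = €17,627.50.
Excess = €17,627.50 − €10,217.14 = €7,410.36.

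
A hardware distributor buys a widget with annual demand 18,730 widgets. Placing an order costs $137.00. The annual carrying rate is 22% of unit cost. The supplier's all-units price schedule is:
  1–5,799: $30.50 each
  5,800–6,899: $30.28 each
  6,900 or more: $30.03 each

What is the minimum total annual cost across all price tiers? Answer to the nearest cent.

TC* ≈ $577,133.21

Holding cost per unit per year at price C is H = 0.22·C.
Evaluate total cost at each tier's feasible EOQ or, if the EOQ is below the tier, at the tier's minimum quantity.
EOQ at $30.50 = 874.5 (feasible in tier 1): TC = 18,730×$30.50 + (18,730/874.5)×137 + (874.5/2)×0.22×$30.50 = $577,133.21.
EOQ at $30.28 = 877.7 < 5800, so use break Q=5800: TC = 18,730×$30.28 + (18,730/5800.0)×137 + (5800.0/2)×0.22×$30.28 = $586,905.46.
EOQ at $30.03 = 881.4 < 6900, so use break Q=6900: TC = 18,730×$30.03 + (18,730/6900.0)×137 + (6900.0/2)×0.22×$30.03 = $585,626.56.
Lowest total cost among the candidates is at Q = 874.5.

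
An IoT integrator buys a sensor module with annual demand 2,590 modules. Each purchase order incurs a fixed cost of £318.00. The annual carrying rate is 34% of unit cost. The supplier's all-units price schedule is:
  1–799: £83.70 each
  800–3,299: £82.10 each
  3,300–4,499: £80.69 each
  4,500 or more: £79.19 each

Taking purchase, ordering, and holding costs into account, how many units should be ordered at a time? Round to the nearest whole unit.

Q* ≈ 241 modules

Holding cost per unit per year at price C is H = 0.34·C.
For each price level, check whether its EOQ is feasible; otherwise the best quantity at that price is the breakpoint.
EOQ at £83.70 = 240.6 (feasible in tier 1): TC = 2,590×£83.70 + (2,590/240.6)×318 + (240.6/2)×0.34×£83.70 = £223,629.69.
EOQ at £82.10 = 242.9 < 800, so use break Q=800: TC = 2,590×£82.10 + (2,590/800.0)×318 + (800.0/2)×0.34×£82.10 = £224,834.12.
EOQ at £80.69 = 245.0 < 3300, so use break Q=3300: TC = 2,590×£80.69 + (2,590/3300.0)×318 + (3300.0/2)×0.34×£80.69 = £254,503.77.
EOQ at £79.19 = 247.3 < 4500, so use break Q=4500: TC = 2,590×£79.19 + (2,590/4500.0)×318 + (4500.0/2)×0.34×£79.19 = £265,865.48.
Lowest total cost is £223,629.69 at Q = 240.6.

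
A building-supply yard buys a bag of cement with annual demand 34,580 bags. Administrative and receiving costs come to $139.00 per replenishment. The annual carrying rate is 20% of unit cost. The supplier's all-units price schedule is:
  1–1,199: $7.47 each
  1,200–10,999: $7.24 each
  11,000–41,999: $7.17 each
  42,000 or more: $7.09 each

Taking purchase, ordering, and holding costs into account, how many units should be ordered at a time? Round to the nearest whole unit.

Q* ≈ 2,577 bags

Holding cost per unit per year at price C is H = 0.20·C.
Evaluate total cost at each tier's feasible EOQ or, if the EOQ is below the tier, at the tier's minimum quantity.
Tier 1 ($7.47): EOQ = 2536.6 exceeds tier's upper bound 1199, so this tier is dominated.
EOQ at $7.24 = 2576.6 (feasible in tier 2): TC = 34,580×$7.24 + (34,580/2576.6)×139 + (2576.6/2)×0.20×$7.24 = $254,090.15.
EOQ at $7.17 = 2589.2 < 11000, so use break Q=11000: TC = 34,580×$7.17 + (34,580/11000.0)×139 + (11000.0/2)×0.20×$7.17 = $256,262.57.
EOQ at $7.09 = 2603.7 < 42000, so use break Q=42000: TC = 34,580×$7.09 + (34,580/42000.0)×139 + (42000.0/2)×0.20×$7.09 = $275,064.64.
Lowest total cost is $254,090.15 at Q = 2576.6.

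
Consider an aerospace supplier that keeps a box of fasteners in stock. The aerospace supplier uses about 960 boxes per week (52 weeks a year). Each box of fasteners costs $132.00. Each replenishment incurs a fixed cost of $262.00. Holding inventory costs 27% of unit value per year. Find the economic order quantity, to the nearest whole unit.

Annual demand D = 960 × 52 = 49,920.
Holding cost H = 0.27 × $132.00 = $35.6400 per unit per year.
EOQ = √(2DS / H) = √(2 × 49,920 × 262 / 35.64).
= √(26,158,080 / 35.64) = √733,952.862 ≈ 856.710.

Q* ≈ 857 boxes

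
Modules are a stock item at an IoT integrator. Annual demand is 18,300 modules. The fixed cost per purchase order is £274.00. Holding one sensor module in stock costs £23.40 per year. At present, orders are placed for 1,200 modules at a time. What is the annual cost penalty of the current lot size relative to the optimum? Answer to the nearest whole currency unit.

EOQ = √(2DS/H) = √(2 × 18,300 × 274 / 23.4) ≈ 654.65.
Cost at Q* = (D/Q*)S + (Q*/2)H = √(2DSH) ≈ £15,318.76.
Cost at Q = 1,200: (18,300/1,200)×274 + (1,200/2)×23.4 = £4,178.50 + £14,040.00 = £18,218.50.
Excess = £18,218.50 − £15,318.76 = £2,899.74.

Extra cost ≈ £2,900 per year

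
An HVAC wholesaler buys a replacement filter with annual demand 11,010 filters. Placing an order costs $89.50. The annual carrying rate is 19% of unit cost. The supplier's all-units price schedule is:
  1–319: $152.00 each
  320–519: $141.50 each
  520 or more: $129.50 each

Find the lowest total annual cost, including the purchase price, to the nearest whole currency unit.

TC* ≈ $1,434,087

Holding cost per unit per year at price C is H = 0.19·C.
Candidates are each tier's EOQ (if it falls in that tier) and each price-break quantity.
EOQ at $152.00 = 261.2 (feasible in tier 1): TC = 11,010×$152.00 + (11,010/261.2)×89.5 + (261.2/2)×0.19×$152.00 = $1,681,064.30.
EOQ at $141.50 = 270.7 < 320, so use break Q=320: TC = 11,010×$141.50 + (11,010/320.0)×89.5 + (320.0/2)×0.19×$141.50 = $1,565,295.96.
EOQ at $129.50 = 283.0 < 520, so use break Q=520: TC = 11,010×$129.50 + (11,010/520.0)×89.5 + (520.0/2)×0.19×$129.50 = $1,434,087.29.
Lowest total cost among the candidates is at Q = 520.0.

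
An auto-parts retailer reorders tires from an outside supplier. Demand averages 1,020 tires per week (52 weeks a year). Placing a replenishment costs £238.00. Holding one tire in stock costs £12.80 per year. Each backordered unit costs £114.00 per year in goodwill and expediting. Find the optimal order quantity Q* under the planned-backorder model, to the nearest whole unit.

Annual demand D = 1,020 × 52 = 53,040.
With planned backorders, Q* = √(2DS/H) · √((H+B)/B).
√(2DS/H) = √(2 × 53,040 × 238 / 12.8) = 1404.430.
√((H+B)/B) = √((12.8+114)/114) = 1.0546.
Q* ≈ 1481.179.

Q* ≈ 1,481 tires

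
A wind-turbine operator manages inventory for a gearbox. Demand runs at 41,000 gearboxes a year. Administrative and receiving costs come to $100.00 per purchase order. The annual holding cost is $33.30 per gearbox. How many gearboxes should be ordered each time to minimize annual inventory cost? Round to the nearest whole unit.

Q* ≈ 496 gearboxes

EOQ = √(2DS / H) = √(2 × 41,000 × 100 / 33.3).
= √(8,200,000 / 33.3) = √246,246.2462 ≈ 496.232.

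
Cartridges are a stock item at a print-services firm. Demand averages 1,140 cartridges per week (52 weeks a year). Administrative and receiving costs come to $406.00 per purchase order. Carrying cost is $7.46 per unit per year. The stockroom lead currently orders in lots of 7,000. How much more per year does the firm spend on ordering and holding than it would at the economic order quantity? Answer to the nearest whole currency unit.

Extra cost ≈ $10,599 per year

Annual demand D = 1,140 × 52 = 59,280.
EOQ = √(2DS/H) = √(2 × 59,280 × 406 / 7.46) ≈ 2540.17.
Cost at Q* = (D/Q*)S + (Q*/2)H = √(2DSH) ≈ $18,949.66.
Cost at Q = 7,000: (59,280/7,000)×406 + (7,000/2)×7.46 = $3,438.24 + $26,110.00 = $29,548.24.
Excess = $29,548.24 − $18,949.66 = $10,598.58.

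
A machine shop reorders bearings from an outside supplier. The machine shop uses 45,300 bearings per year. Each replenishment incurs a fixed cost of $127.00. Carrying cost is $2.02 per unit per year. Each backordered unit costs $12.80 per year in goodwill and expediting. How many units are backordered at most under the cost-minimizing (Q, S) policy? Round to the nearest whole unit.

With planned backorders, Q* = √(2DS/H) · √((H+B)/B).
√(2DS/H) = √(2 × 45,300 × 127 / 2.02) = 2386.658.
√((H+B)/B) = √((2.02+12.8)/12.8) = 1.0760.
Q* ≈ 2568.085.
S* = Q* · H/(H+B) = 2568.085 × 2.02/14.82 ≈ 350.036.

S* ≈ 350 bearings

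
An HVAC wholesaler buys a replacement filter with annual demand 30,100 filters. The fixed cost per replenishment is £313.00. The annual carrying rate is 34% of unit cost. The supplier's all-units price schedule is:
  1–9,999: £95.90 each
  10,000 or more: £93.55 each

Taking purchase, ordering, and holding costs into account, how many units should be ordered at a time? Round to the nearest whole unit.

Holding cost per unit per year at price C is H = 0.34·C.
Evaluate total cost at each tier's feasible EOQ or, if the EOQ is below the tier, at the tier's minimum quantity.
EOQ at £95.90 = 760.2 (feasible in tier 1): TC = 30,100×£95.90 + (30,100/760.2)×313 + (760.2/2)×0.34×£95.90 = £2,911,376.73.
EOQ at £93.55 = 769.7 < 10000, so use break Q=10000: TC = 30,100×£93.55 + (30,100/10000.0)×313 + (10000.0/2)×0.34×£93.55 = £2,975,832.13.
Lowest total cost is £2,911,376.73 at Q = 760.2.

Q* ≈ 760 filters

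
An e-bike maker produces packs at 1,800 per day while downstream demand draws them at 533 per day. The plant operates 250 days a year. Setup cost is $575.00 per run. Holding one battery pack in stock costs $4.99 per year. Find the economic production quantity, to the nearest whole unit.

Q* ≈ 6,605 packs

Annual demand D = 533 × 250 = 133,250.
Production build-up factor (1 − d/p) = 1 − 533/1,800 = 0.7039.
Q* = √(2DS / (H(1 − d/p))) = √(2 × 133,250 × 575 / (4.99 × 0.7039)).
= √(153,237,500 / 3.5124) ≈ 6605.112.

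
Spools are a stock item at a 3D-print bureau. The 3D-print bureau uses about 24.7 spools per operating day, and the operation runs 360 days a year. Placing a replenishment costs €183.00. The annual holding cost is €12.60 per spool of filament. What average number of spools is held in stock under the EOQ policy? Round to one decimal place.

Average inventory ≈ 254.1 spools

Annual demand D = 24.7 × 360 = 8,892.
Q* = √(2DS/H) = √(2 × 8,892 × 183 / 12.6) ≈ 508.22.
Average inventory = Q*/2 ≈ 508.22 / 2 = 254.112.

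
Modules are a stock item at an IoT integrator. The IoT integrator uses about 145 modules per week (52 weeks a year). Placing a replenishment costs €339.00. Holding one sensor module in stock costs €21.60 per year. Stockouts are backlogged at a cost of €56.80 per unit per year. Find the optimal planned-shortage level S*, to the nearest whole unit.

S* ≈ 157 modules

Annual demand D = 145 × 52 = 7,540.
With planned backorders, Q* = √(2DS/H) · √((H+B)/B).
√(2DS/H) = √(2 × 7,540 × 339 / 21.6) = 486.490.
√((H+B)/B) = √((21.6+56.8)/56.8) = 1.1749.
Q* ≈ 571.554.
S* = Q* · H/(H+B) = 571.554 × 21.6/78.4 ≈ 157.469.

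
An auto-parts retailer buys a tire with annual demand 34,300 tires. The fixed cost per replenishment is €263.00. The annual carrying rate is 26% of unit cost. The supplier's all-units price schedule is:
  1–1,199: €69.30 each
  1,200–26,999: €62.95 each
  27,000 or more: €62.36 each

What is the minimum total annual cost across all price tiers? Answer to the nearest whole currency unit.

Holding cost per unit per year at price C is H = 0.26·C.
Evaluate total cost at each tier's feasible EOQ or, if the EOQ is below the tier, at the tier's minimum quantity.
EOQ at €69.30 = 1000.7 (feasible in tier 1): TC = 34,300×€69.30 + (34,300/1000.7)×263 + (1000.7/2)×0.26×€69.30 = €2,395,019.90.
EOQ at €62.95 = 1049.9 < 1200, so use break Q=1200: TC = 34,300×€62.95 + (34,300/1200.0)×263 + (1200.0/2)×0.26×€62.95 = €2,176,522.62.
EOQ at €62.36 = 1054.9 < 27000, so use break Q=27000: TC = 34,300×€62.36 + (34,300/27000.0)×263 + (27000.0/2)×0.26×€62.36 = €2,358,165.71.
Lowest total cost among the candidates is at Q = 1200.0.

TC* ≈ €2,176,523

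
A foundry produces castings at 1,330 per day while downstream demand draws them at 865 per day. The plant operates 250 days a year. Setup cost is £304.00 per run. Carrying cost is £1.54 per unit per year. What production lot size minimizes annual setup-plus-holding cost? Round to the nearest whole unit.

Q* ≈ 15,627 castings

Annual demand D = 865 × 250 = 216,250.
Production build-up factor (1 − d/p) = 1 − 865/1,330 = 0.3496.
Q* = √(2DS / (H(1 − d/p))) = √(2 × 216,250 × 304 / (1.54 × 0.3496)).
= √(131,480,000 / 0.5384) ≈ 15626.756.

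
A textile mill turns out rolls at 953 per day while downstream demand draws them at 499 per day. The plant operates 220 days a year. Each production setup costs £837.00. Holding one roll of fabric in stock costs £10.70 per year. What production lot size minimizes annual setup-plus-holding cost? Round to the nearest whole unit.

Annual demand D = 499 × 220 = 109,780.
Production build-up factor (1 − d/p) = 1 − 499/953 = 0.4764.
Q* = √(2DS / (H(1 − d/p))) = √(2 × 109,780 × 837 / (10.7 × 0.4764)).
= √(183,771,720 / 5.0974) ≈ 6004.350.

Q* ≈ 6,004 rolls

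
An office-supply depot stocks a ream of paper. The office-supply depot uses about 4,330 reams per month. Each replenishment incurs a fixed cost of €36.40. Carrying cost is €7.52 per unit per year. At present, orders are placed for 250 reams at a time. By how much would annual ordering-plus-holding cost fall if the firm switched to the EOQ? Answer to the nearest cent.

Extra cost ≈ €3,171.91 per year

Annual demand D = 4,330 × 12 = 51,960.
EOQ = √(2DS/H) = √(2 × 51,960 × 36.4 / 7.52) ≈ 709.24.
Cost at Q* = (D/Q*)S + (Q*/2)H = √(2DSH) ≈ €5,333.46.
Cost at Q = 250: (51,960/250)×36.4 + (250/2)×7.52 = €7,565.38 + €940.00 = €8,505.38.
Excess = €8,505.38 − €5,333.46 = €3,171.91.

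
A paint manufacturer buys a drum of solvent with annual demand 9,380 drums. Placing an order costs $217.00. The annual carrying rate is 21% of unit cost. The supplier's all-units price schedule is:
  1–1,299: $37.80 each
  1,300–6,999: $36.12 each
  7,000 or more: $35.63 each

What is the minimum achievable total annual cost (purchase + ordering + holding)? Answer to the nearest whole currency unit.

Holding cost per unit per year at price C is H = 0.21·C.
Candidates are each tier's EOQ (if it falls in that tier) and each price-break quantity.
EOQ at $37.80 = 716.1 (feasible in tier 1): TC = 9,380×$37.80 + (9,380/716.1)×217 + (716.1/2)×0.21×$37.80 = $360,248.63.
EOQ at $36.12 = 732.6 < 1300, so use break Q=1300: TC = 9,380×$36.12 + (9,380/1300.0)×217 + (1300.0/2)×0.21×$36.12 = $345,301.72.
EOQ at $35.63 = 737.6 < 7000, so use break Q=7000: TC = 9,380×$35.63 + (9,380/7000.0)×217 + (7000.0/2)×0.21×$35.63 = $360,688.23.
Lowest total cost among the candidates is at Q = 1300.0.

TC* ≈ $345,302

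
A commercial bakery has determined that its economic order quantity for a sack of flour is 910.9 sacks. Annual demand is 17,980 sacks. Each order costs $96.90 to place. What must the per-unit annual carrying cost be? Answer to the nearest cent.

Invert the EOQ relation Q*² = 2DS/H.
From Q* = √(2DS/H): H = 2DS / Q*² = 2 × 17,980 × 96.9 / 910.9² = 4.1995.

H ≈ $4.20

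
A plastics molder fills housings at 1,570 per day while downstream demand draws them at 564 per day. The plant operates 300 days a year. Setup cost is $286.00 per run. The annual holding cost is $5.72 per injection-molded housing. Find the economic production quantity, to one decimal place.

Q* ≈ 5,138.7 housings

Annual demand D = 564 × 300 = 169,200.
Production build-up factor (1 − d/p) = 1 − 564/1,570 = 0.6408.
Q* = √(2DS / (H(1 − d/p))) = √(2 × 169,200 × 286 / (5.72 × 0.6408)).
= √(96,782,400 / 3.6652) ≈ 5138.673.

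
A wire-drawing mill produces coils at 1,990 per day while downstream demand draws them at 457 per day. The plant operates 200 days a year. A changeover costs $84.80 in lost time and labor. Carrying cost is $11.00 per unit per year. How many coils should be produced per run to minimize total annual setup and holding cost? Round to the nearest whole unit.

Q* ≈ 1,353 coils

Annual demand D = 457 × 200 = 91,400.
Production build-up factor (1 − d/p) = 1 − 457/1,990 = 0.7704.
Q* = √(2DS / (H(1 − d/p))) = √(2 × 91,400 × 84.8 / (11 × 0.7704)).
= √(15,501,440 / 8.4739) ≈ 1352.524.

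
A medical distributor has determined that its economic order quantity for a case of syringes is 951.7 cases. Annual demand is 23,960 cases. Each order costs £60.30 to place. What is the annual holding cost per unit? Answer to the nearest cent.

The basic EOQ model gives Q* = √(2DS/H); rearrange for the unknown.
From Q* = √(2DS/H): H = 2DS / Q*² = 2 × 23,960 × 60.3 / 951.7² = 3.1903.

H ≈ £3.19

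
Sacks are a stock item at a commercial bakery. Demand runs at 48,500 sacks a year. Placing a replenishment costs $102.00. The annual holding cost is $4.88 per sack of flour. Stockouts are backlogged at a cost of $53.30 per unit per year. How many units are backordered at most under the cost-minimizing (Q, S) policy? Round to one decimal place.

With planned backorders, Q* = √(2DS/H) · √((H+B)/B).
√(2DS/H) = √(2 × 48,500 × 102 / 4.88) = 1423.889.
√((H+B)/B) = √((4.88+53.3)/53.3) = 1.0448.
Q* ≈ 1487.645.
S* = Q* · H/(H+B) = 1487.645 × 4.88/58.18 ≈ 124.780.

S* ≈ 124.8 sacks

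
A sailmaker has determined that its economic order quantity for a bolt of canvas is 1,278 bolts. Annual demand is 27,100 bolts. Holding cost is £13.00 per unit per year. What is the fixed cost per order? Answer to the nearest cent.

Invert the EOQ relation Q*² = 2DS/H.
From Q* = √(2DS/H): S = Q*²H / (2D) = 1,278² × 13 / (2 × 27,100) = 391.7471.

S ≈ £391.75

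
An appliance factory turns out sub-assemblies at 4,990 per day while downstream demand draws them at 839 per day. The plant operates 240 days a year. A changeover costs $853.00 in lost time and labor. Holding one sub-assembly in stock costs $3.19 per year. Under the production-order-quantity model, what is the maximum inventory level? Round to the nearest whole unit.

I_max ≈ 9,465 sub-assemblies

Annual demand D = 839 × 240 = 201,360.
Production build-up factor (1 − d/p) = 1 − 839/4,990 = 0.8319.
Q* = √(2DS / (H(1 − d/p))) = √(2 × 201,360 × 853 / (3.19 × 0.8319)).
= √(343,520,160 / 2.6536) ≈ 11377.705.
Maximum inventory = Q*(1 − d/p) = 11377.705 × 0.8319 ≈ 9464.700.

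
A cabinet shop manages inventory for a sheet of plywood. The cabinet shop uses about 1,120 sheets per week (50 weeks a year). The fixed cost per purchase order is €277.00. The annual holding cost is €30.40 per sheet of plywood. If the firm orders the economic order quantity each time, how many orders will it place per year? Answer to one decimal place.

Annual demand D = 1,120 × 50 = 56,000.
Q* = √(2DS/H) = √(2 × 56,000 × 277 / 30.4) ≈ 1010.21.
Orders per year = D / Q* = 56,000 / 1010.21 ≈ 55.434.

N ≈ 55.4 orders per year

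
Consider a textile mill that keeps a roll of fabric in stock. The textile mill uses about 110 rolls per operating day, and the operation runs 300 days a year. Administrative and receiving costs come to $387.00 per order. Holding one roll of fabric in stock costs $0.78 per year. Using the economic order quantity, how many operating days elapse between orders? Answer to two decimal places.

Annual demand D = 110 × 300 = 33,000.
The optimal lot size = √(2DS/H) = √(2 × 33,000 × 387 / 0.78) ≈ 5722.43.
Cycle time = Q*/D × 300 = 5722.43 / 33,000 × 300 ≈ 52.022 days.

T ≈ 52.02 days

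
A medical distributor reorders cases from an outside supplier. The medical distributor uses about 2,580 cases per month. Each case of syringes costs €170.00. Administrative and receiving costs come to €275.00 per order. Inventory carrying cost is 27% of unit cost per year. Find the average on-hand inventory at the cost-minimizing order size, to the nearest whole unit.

Annual demand D = 2,580 × 12 = 30,960.
Holding cost H = 0.27 × €170.00 = €45.9000 per unit per year.
EOQ = √(2DS/H) = √(2 × 30,960 × 275 / 45.9) ≈ 609.08.
Average inventory = Q*/2 ≈ 609.08 / 2 = 304.541.

Average inventory ≈ 305 cases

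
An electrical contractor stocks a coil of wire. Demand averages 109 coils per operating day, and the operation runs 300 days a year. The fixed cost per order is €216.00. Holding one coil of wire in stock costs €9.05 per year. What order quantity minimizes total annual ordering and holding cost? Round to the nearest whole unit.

Q* ≈ 1,249 coils

Annual demand D = 109 × 300 = 32,700.
EOQ = √(2DS / H) = √(2 × 32,700 × 216 / 9.05).
= √(14,126,400 / 9.05) = √1,560,928.1768 ≈ 1249.371.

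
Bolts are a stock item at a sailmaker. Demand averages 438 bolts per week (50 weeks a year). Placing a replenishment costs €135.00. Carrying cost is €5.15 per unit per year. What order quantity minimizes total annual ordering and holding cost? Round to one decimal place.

Q* ≈ 1,071.5 bolts

Annual demand D = 438 × 50 = 21,900.
EOQ = √(2DS / H) = √(2 × 21,900 × 135 / 5.15).
= √(5,913,000 / 5.15) = √1,148,155.3398 ≈ 1071.520.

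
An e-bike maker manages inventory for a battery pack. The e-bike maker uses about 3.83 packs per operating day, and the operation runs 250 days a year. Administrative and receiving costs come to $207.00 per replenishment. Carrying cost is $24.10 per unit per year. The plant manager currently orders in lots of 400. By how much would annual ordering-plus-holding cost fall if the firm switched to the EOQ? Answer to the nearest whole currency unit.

Annual demand D = 3.83 × 250 = 957.5.
EOQ = √(2DS/H) = √(2 × 957.5 × 207 / 24.1) ≈ 128.25.
Cost at Q* = (D/Q*)S + (Q*/2)H = √(2DSH) ≈ $3,090.85.
Cost at Q = 400: (957.5/400)×207 + (400/2)×24.1 = $495.51 + $4,820.00 = $5,315.51.
Excess = $5,315.51 − $3,090.85 = $2,224.66.

Extra cost ≈ $2,225 per year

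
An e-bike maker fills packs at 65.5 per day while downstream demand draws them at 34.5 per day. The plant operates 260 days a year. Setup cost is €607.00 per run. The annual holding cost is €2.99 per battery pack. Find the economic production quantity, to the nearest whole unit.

Annual demand D = 34.5 × 260 = 8,970.
Production build-up factor (1 − d/p) = 1 − 34.5/65.5 = 0.4733.
Q* = √(2DS / (H(1 − d/p))) = √(2 × 8,970 × 607 / (2.99 × 0.4733)).
= √(10,889,580 / 1.4151) ≈ 2774.021.

Q* ≈ 2,774 packs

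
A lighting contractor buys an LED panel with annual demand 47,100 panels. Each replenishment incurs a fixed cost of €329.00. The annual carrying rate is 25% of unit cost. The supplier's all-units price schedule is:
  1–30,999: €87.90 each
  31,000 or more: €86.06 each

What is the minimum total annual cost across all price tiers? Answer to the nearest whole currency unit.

Holding cost per unit per year at price C is H = 0.25·C.
Evaluate total cost at each tier's feasible EOQ or, if the EOQ is below the tier, at the tier's minimum quantity.
EOQ at €87.90 = 1187.6 (feasible in tier 1): TC = 47,100×€87.90 + (47,100/1187.6)×329 + (1187.6/2)×0.25×€87.90 = €4,166,186.84.
EOQ at €86.06 = 1200.2 < 31000, so use break Q=31000: TC = 47,100×€86.06 + (47,100/31000.0)×329 + (31000.0/2)×0.25×€86.06 = €4,387,408.37.
Lowest total cost among the candidates is at Q = 1187.6.

TC* ≈ €4,166,187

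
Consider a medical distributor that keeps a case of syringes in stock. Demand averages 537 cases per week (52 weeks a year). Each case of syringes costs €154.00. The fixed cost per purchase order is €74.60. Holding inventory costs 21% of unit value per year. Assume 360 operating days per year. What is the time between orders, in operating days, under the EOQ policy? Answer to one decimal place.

T ≈ 4.6 days

Annual demand D = 537 × 52 = 27,924.
Holding cost H = 0.21 × €154.00 = €32.3400 per unit per year.
Q* = √(2DS/H) = √(2 × 27,924 × 74.6 / 32.34) ≈ 358.92.
Cycle time = Q*/D × 360 = 358.92 / 27,924 × 360 ≈ 4.627 days.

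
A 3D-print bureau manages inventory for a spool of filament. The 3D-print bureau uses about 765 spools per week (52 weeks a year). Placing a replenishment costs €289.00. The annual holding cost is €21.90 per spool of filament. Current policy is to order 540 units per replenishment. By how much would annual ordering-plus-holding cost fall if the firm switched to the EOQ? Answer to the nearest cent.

Annual demand D = 765 × 52 = 39,780.
EOQ = √(2DS/H) = √(2 × 39,780 × 289 / 21.9) ≈ 1024.65.
Cost at Q* = (D/Q*)S + (Q*/2)H = √(2DSH) ≈ €22,439.77.
Cost at Q = 540: (39,780/540)×289 + (540/2)×21.9 = €21,289.67 + €5,913.00 = €27,202.67.
Excess = €27,202.67 − €22,439.77 = €4,762.90.

Extra cost ≈ €4,762.90 per year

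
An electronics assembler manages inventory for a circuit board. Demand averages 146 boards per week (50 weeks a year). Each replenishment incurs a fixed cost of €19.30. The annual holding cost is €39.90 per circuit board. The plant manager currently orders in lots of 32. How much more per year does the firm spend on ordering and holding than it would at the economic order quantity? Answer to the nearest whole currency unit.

Extra cost ≈ €1,688 per year

Annual demand D = 146 × 50 = 7,300.
EOQ = √(2DS/H) = √(2 × 7,300 × 19.3 / 39.9) ≈ 84.04.
Cost at Q* = (D/Q*)S + (Q*/2)H = √(2DSH) ≈ €3,353.06.
Cost at Q = 32: (7,300/32)×19.3 + (32/2)×39.9 = €4,402.81 + €638.40 = €5,041.21.
Excess = €5,041.21 − €3,353.06 = €1,688.15.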